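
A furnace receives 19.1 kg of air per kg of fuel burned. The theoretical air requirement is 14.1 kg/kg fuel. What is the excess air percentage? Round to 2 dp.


Excess air = actual - stoichiometric = 19.1 - 14.1 = 5.00 kg/kg fuel
Excess air % = (excess / stoich) * 100 = (5.00 / 14.1) * 100 = 35.46%


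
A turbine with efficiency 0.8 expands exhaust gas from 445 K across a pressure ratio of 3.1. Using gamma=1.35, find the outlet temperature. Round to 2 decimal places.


T_out = T_in * (1 - eta * (1 - PR^(-(gamma-1)/gamma)))
Exponent = -(1.35-1)/1.35 = -0.25925926
PR^exp = 3.1^(-0.25925926) = 0.74577862
Factor = 1 - 0.8*(1 - 0.74577862) = 0.79662290
T_out = 445 * 0.79662290 = 354.50 K


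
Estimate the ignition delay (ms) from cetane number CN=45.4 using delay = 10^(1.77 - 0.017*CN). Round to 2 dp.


delay = 10^(1.77 - 0.017*CN)
Exponent = 1.77 - 0.017*45.4 = 0.9982
delay = 10^0.9982 = 9.96 ms


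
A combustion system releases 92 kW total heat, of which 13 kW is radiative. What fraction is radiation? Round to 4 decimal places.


f_rad = Q_rad / Q_total
f_rad = 13 / 92 = 0.1413


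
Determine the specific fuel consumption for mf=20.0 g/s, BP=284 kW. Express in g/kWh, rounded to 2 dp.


SFC = (mf / BP) * 3600
Rate = 20.0 / 284 = 0.070423 g/(s*kW)
SFC = 0.070423 * 3600 = 253.52 g/kWh


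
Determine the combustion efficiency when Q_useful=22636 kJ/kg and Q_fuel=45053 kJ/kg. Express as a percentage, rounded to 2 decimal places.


Efficiency = (Q_useful / Q_fuel) * 100
Efficiency = (22636 / 45053) * 100
Efficiency = 0.5024 * 100 = 50.24%


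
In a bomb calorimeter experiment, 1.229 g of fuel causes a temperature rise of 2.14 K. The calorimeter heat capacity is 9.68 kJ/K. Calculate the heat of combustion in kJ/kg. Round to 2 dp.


Hc = C_cal * delta_T / m_fuel
Q_released = 9.68 * 2.14 = 20.7152 kJ
m_fuel = 1.229 g = 1.229/1000 kg = 0.001229 kg
Hc = 20.7152 / 0.001229 = 16855.33 kJ/kg


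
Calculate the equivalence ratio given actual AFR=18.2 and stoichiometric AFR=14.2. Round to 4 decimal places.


phi = AFR_stoich / AFR_actual
phi = 14.2 / 18.2 = 0.7802


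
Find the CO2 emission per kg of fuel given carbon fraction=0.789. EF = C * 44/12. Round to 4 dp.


EF = C_frac * (M_CO2 / M_C)
EF = 0.789 * (44/12)
EF = 0.789 * 3.666667 = 2.8930 kg_CO2/kg_fuel


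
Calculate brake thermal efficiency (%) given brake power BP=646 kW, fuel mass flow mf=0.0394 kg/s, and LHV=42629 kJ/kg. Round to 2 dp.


eta_BTE = (BP / (mf * LHV)) * 100
Denominator = 0.0394 * 42629 = 1679.5826 kW
eta_BTE = (646 / 1679.5826) * 100 = 38.46%


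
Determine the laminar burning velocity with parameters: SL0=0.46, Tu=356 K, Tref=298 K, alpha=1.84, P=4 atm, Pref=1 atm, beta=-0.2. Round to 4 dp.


SL = SL0 * (Tu/Tref)^alpha * (P/Pref)^beta
T ratio = 356/298 = 1.19463087
(T ratio)^alpha = 1.19463087^1.84 = 1.387107
(P/Pref)^beta = 4^(-0.2) = 0.757858
SL = 0.46 * 1.387107 * 0.757858 = 0.4836 m/s


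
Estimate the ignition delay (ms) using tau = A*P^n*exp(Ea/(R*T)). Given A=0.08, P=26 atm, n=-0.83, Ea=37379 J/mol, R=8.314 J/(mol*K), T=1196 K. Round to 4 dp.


tau = A * P^n * exp(Ea/(R*T))
P^n = 26^(-0.83) = 0.06692249
Ea/(R*T) = 37379/(8.314*1196) = 3.759123
exp(Ea/(R*T)) = 42.910755
tau = 0.08 * 0.06692249 * 42.910755 = 0.2297 ms


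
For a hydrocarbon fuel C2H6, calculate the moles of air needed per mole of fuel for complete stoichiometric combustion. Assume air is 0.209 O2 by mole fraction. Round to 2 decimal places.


Balanced combustion: C2H6 + 3.5 O2 -> 2 CO2 + 3 H2O
O2 needed = C + H/4 = 2 + 6/4 = 3.50 moles
Air moles = O2 / 0.209 = 3.50 / 0.209 = 16.75 moles air


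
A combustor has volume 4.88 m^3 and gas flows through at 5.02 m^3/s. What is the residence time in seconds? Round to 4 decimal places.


tau = V / Q_flow
tau = 4.88 / 5.02 = 0.9721 s


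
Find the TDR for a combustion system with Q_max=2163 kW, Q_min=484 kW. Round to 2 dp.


TDR = Q_max / Q_min
TDR = 2163 / 484 = 4.47


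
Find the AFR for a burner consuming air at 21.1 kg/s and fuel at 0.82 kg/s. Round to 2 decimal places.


AFR = m_air / m_fuel
AFR = 21.1 / 0.82 = 25.73


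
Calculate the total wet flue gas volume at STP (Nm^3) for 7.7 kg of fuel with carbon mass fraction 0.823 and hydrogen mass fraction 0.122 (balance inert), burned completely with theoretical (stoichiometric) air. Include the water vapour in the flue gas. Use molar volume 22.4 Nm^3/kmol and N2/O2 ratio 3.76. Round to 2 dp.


Per kg fuel: CO2 = (C/12 kmol)*22.4 = (0.823/12)*22.4 = 1.53627 Nm^3
Per kg fuel: H2O = (H/2 kmol)*22.4 = (0.122/2)*22.4 = 1.36640 Nm^3
O2 needed per kg fuel = C/12 + H/4 = 0.823/12 + 0.122/4 = 0.09908333 kmol
Per kg fuel: N2 = O2*3.76*22.4 = 0.09908333*3.76*22.4 = 8.34519 Nm^3
Total per kg = 1.53627 + 1.36640 + 8.34519 = 11.24786 Nm^3
Total = 11.24786 * 7.7 = 86.61 Nm^3


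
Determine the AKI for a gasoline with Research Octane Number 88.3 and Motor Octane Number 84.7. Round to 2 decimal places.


AKI = (RON + MON) / 2
AKI = (88.3 + 84.7) / 2
AKI = 173.0 / 2 = 86.50


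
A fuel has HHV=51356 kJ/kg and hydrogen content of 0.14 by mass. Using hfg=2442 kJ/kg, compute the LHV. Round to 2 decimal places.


LHV = HHV - hfg * 9 * H
Water correction = 2442 * 9 * 0.14 = 3076.920 kJ/kg
LHV = 51356 - 3076.920 = 48279.08 kJ/kg


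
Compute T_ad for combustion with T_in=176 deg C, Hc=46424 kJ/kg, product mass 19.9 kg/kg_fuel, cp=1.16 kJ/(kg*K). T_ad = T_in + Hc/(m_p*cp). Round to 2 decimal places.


T_ad = T_in + Hc / (m_p * cp)
Denominator = 19.9 * 1.16 = 23.0840
Temperature rise = 46424 / 23.0840 = 2011.09 K
T_ad = 176 + 2011.09 = 2187.09 deg C


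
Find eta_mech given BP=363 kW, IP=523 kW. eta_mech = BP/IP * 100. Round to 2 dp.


eta_mech = (BP / IP) * 100
Ratio = 363 / 523 = 0.6941
eta_mech = 0.6941 * 100 = 69.41%


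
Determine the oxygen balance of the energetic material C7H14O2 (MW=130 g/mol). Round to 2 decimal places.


OB = -1600 * (2C + H/2 - O) / MW
Inner = 2*7 + 14/2 - 2 = 19.00
OB = -1600 * 19.00 / 130 = -233.85%


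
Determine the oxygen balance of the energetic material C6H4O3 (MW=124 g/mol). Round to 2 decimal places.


OB = -1600 * (2C + H/2 - O) / MW
Inner = 2*6 + 4/2 - 3 = 11.00
OB = -1600 * 11.00 / 124 = -141.94%


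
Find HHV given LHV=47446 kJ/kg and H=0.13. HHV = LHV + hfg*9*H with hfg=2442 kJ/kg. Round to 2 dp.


HHV = LHV + hfg * 9 * H
Water addition = 2442 * 9 * 0.13 = 2857.140 kJ/kg
HHV = 47446 + 2857.140 = 50303.14 kJ/kg


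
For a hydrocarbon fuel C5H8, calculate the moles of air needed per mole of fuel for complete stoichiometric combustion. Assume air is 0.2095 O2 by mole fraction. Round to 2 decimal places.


Balanced combustion: C5H8 + 7 O2 -> 5 CO2 + 4 H2O
O2 needed = C + H/4 = 5 + 8/4 = 7.00 moles
Air moles = O2 / 0.2095 = 7.00 / 0.2095 = 33.41 moles air


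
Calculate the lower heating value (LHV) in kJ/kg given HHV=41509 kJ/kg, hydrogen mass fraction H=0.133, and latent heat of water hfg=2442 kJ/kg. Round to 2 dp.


LHV = HHV - hfg * 9 * H
Water correction = 2442 * 9 * 0.133 = 2923.074 kJ/kg
LHV = 41509 - 2923.074 = 38585.93 kJ/kg


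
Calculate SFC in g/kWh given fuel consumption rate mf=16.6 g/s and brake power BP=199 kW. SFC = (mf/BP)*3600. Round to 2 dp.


SFC = (mf / BP) * 3600
Rate = 16.6 / 199 = 0.083417 g/(s*kW)
SFC = 0.083417 * 3600 = 300.30 g/kWh


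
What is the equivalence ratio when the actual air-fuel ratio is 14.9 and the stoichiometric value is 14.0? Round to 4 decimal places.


phi = AFR_stoich / AFR_actual
phi = 14.0 / 14.9 = 0.9396


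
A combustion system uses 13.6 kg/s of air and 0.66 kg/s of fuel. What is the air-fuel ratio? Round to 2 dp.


AFR = m_air / m_fuel
AFR = 13.6 / 0.66 = 20.61


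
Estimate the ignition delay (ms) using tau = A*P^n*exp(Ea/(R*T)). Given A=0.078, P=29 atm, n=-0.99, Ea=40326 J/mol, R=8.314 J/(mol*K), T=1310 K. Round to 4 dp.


tau = A * P^n * exp(Ea/(R*T))
P^n = 29^(-0.99) = 0.03566367
Ea/(R*T) = 40326/(8.314*1310) = 3.702575
exp(Ea/(R*T)) = 40.551578
tau = 0.078 * 0.03566367 * 40.551578 = 0.1128 ms


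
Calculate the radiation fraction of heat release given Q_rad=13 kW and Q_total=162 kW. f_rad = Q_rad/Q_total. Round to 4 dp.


f_rad = Q_rad / Q_total
f_rad = 13 / 162 = 0.0802


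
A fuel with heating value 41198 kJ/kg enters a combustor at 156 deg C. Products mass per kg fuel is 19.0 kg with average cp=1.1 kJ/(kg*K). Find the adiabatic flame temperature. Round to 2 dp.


T_ad = T_in + Hc / (m_p * cp)
Denominator = 19.0 * 1.1 = 20.9000
Temperature rise = 41198 / 20.9000 = 1971.20 K
T_ad = 156 + 1971.20 = 2127.20 deg C


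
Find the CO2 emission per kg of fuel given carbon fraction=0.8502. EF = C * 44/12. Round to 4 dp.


EF = C_frac * (M_CO2 / M_C)
EF = 0.8502 * (44/12)
EF = 0.8502 * 3.666667 = 3.1174 kg_CO2/kg_fuel


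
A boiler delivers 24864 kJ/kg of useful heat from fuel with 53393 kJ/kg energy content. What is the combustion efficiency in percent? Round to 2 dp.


Efficiency = (Q_useful / Q_fuel) * 100
Efficiency = (24864 / 53393) * 100
Efficiency = 0.4657 * 100 = 46.57%


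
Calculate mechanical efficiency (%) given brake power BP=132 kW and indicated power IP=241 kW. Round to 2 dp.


eta_mech = (BP / IP) * 100
Ratio = 132 / 241 = 0.5477
eta_mech = 0.5477 * 100 = 54.77%


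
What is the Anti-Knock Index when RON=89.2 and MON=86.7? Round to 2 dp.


AKI = (RON + MON) / 2
AKI = (89.2 + 86.7) / 2
AKI = 175.9 / 2 = 87.95


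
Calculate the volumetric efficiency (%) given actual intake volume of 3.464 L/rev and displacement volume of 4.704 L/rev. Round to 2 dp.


eta_v = (V_actual / V_disp) * 100
Ratio = 3.464 / 4.704 = 0.7364
eta_v = 0.7364 * 100 = 73.64%


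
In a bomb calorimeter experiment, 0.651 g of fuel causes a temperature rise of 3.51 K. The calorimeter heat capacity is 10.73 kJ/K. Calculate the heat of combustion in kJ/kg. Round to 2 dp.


Hc = C_cal * delta_T / m_fuel
Q_released = 10.73 * 3.51 = 37.6623 kJ
m_fuel = 0.651 g = 0.651/1000 kg = 0.000651 kg
Hc = 37.6623 / 0.000651 = 57853.00 kJ/kg


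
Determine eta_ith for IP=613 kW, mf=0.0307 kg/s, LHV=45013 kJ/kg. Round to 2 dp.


eta_ith = (IP / (mf * LHV)) * 100
Denominator = 0.0307 * 45013 = 1381.8991 kW
eta_ith = (613 / 1381.8991) * 100 = 44.36%


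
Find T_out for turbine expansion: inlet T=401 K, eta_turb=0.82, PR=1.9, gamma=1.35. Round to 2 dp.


T_out = T_in * (1 - eta * (1 - PR^(-(gamma-1)/gamma)))
Exponent = -(1.35-1)/1.35 = -0.25925926
PR^exp = 1.9^(-0.25925926) = 0.84670193
Factor = 1 - 0.82*(1 - 0.84670193) = 0.87429558
T_out = 401 * 0.87429558 = 350.59 K


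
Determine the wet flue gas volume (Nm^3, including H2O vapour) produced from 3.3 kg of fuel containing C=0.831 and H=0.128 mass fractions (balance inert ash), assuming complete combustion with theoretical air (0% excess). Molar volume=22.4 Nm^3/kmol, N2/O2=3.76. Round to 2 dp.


Per kg fuel: CO2 = (C/12 kmol)*22.4 = (0.831/12)*22.4 = 1.55120 Nm^3
Per kg fuel: H2O = (H/2 kmol)*22.4 = (0.128/2)*22.4 = 1.43360 Nm^3
O2 needed per kg fuel = C/12 + H/4 = 0.831/12 + 0.128/4 = 0.10125000 kmol
Per kg fuel: N2 = O2*3.76*22.4 = 0.10125000*3.76*22.4 = 8.52768 Nm^3
Total per kg = 1.55120 + 1.43360 + 8.52768 = 11.51248 Nm^3
Total = 11.51248 * 3.3 = 37.99 Nm^3


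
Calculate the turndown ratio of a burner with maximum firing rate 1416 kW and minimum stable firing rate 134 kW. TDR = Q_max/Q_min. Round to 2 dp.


TDR = Q_max / Q_min
TDR = 1416 / 134 = 10.57


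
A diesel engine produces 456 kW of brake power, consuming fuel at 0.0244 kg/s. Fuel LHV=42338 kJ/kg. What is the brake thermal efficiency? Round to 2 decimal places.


eta_BTE = (BP / (mf * LHV)) * 100
Denominator = 0.0244 * 42338 = 1033.0472 kW
eta_BTE = (456 / 1033.0472) * 100 = 44.14%


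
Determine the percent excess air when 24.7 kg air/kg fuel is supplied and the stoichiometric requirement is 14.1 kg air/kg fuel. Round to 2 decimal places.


Excess air = actual - stoichiometric = 24.7 - 14.1 = 10.60 kg/kg fuel
Excess air % = (excess / stoich) * 100 = (10.60 / 14.1) * 100 = 75.18%


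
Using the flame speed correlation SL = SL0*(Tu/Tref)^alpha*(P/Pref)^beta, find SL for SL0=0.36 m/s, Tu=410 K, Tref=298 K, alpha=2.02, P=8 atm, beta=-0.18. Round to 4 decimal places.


SL = SL0 * (Tu/Tref)^alpha * (P/Pref)^beta
T ratio = 410/298 = 1.37583893
(T ratio)^alpha = 1.37583893^2.02 = 1.905051
(P/Pref)^beta = 8^(-0.18) = 0.687771
SL = 0.36 * 1.905051 * 0.687771 = 0.4717 m/s


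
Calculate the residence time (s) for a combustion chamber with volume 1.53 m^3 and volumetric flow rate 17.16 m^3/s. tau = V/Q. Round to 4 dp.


tau = V / Q_flow
tau = 1.53 / 17.16 = 0.0892 s


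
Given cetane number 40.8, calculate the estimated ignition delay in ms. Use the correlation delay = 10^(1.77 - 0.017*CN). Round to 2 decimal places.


delay = 10^(1.77 - 0.017*CN)
Exponent = 1.77 - 0.017*40.8 = 1.0764
delay = 10^1.0764 = 11.92 ms


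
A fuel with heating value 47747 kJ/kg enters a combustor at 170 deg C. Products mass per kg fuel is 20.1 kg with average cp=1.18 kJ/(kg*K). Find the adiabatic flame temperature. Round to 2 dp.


T_ad = T_in + Hc / (m_p * cp)
Denominator = 20.1 * 1.18 = 23.7180
Temperature rise = 47747 / 23.7180 = 2013.11 K
T_ad = 170 + 2013.11 = 2183.11 deg C


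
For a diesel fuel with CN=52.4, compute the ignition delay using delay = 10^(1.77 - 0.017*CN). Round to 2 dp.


delay = 10^(1.77 - 0.017*CN)
Exponent = 1.77 - 0.017*52.4 = 0.8792
delay = 10^0.8792 = 7.57 ms


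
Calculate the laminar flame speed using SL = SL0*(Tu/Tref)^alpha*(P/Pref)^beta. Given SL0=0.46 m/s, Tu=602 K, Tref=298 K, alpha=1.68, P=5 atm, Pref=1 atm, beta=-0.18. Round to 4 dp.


SL = SL0 * (Tu/Tref)^alpha * (P/Pref)^beta
T ratio = 602/298 = 2.02013423
(T ratio)^alpha = 2.02013423^1.68 = 3.258658
(P/Pref)^beta = 5^(-0.18) = 0.748489
SL = 0.46 * 3.258658 * 0.748489 = 1.1220 m/s


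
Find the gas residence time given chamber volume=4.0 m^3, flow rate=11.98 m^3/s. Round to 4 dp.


tau = V / Q_flow
tau = 4.0 / 11.98 = 0.3339 s


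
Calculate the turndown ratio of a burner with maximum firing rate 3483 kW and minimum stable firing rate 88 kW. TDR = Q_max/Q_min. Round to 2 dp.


TDR = Q_max / Q_min
TDR = 3483 / 88 = 39.58


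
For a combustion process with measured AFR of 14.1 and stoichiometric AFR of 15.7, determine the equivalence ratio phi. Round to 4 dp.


phi = AFR_stoich / AFR_actual
phi = 15.7 / 14.1 = 1.1135


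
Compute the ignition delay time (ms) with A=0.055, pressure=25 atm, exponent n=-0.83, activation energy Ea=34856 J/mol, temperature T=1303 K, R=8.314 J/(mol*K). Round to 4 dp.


tau = A * P^n * exp(Ea/(R*T))
P^n = 25^(-0.83) = 0.06913688
Ea/(R*T) = 34856/(8.314*1303) = 3.217534
exp(Ea/(R*T)) = 24.966471
tau = 0.055 * 0.06913688 * 24.966471 = 0.0949 ms


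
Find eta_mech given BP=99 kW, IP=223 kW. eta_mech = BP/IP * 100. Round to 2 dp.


eta_mech = (BP / IP) * 100
Ratio = 99 / 223 = 0.4439
eta_mech = 0.4439 * 100 = 44.39%


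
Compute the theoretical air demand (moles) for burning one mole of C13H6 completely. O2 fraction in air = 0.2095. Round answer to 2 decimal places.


Balanced combustion: C13H6 + 14.5 O2 -> 13 CO2 + 3 H2O
O2 needed = C + H/4 = 13 + 6/4 = 14.50 moles
Air moles = O2 / 0.2095 = 14.50 / 0.2095 = 69.21 moles air


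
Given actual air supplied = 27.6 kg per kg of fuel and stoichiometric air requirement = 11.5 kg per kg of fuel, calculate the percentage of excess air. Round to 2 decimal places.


Excess air = actual - stoichiometric = 27.6 - 11.5 = 16.10 kg/kg fuel
Excess air % = (excess / stoich) * 100 = (16.10 / 11.5) * 100 = 140.00%


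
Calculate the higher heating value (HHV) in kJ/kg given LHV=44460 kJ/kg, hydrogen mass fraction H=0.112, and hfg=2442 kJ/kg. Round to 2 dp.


HHV = LHV + hfg * 9 * H
Water addition = 2442 * 9 * 0.112 = 2461.536 kJ/kg
HHV = 44460 + 2461.536 = 46921.54 kJ/kg


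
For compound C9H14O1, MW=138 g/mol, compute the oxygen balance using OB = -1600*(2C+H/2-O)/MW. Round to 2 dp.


OB = -1600 * (2C + H/2 - O) / MW
Inner = 2*9 + 14/2 - 1 = 24.00
OB = -1600 * 24.00 / 138 = -278.26%


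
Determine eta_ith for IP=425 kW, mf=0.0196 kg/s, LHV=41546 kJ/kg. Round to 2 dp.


eta_ith = (IP / (mf * LHV)) * 100
Denominator = 0.0196 * 41546 = 814.3016 kW
eta_ith = (425 / 814.3016) * 100 = 52.19%


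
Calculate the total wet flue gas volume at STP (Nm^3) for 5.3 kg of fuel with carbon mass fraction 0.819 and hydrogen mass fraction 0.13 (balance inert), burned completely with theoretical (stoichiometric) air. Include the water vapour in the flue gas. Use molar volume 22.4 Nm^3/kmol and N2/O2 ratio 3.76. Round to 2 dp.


Per kg fuel: CO2 = (C/12 kmol)*22.4 = (0.819/12)*22.4 = 1.52880 Nm^3
Per kg fuel: H2O = (H/2 kmol)*22.4 = (0.13/2)*22.4 = 1.45600 Nm^3
O2 needed per kg fuel = C/12 + H/4 = 0.819/12 + 0.13/4 = 0.10075000 kmol
Per kg fuel: N2 = O2*3.76*22.4 = 0.10075000*3.76*22.4 = 8.48557 Nm^3
Total per kg = 1.52880 + 1.45600 + 8.48557 = 11.47037 Nm^3
Total = 11.47037 * 5.3 = 60.79 Nm^3


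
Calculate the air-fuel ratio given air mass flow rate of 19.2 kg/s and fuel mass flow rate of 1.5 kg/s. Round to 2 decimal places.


AFR = m_air / m_fuel
AFR = 19.2 / 1.5 = 12.80


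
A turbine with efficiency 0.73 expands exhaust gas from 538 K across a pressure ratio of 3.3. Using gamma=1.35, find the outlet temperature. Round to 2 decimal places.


T_out = T_in * (1 - eta * (1 - PR^(-(gamma-1)/gamma)))
Exponent = -(1.35-1)/1.35 = -0.25925926
PR^exp = 3.3^(-0.25925926) = 0.73378775
Factor = 1 - 0.73*(1 - 0.73378775) = 0.80566506
T_out = 538 * 0.80566506 = 433.45 K


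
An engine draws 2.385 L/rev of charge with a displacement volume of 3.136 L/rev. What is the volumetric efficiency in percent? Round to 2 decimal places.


eta_v = (V_actual / V_disp) * 100
Ratio = 2.385 / 3.136 = 0.7605
eta_v = 0.7605 * 100 = 76.05%


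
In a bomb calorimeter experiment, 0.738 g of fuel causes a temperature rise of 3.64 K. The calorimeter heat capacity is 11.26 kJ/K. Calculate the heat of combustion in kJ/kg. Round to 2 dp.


Hc = C_cal * delta_T / m_fuel
Q_released = 11.26 * 3.64 = 40.9864 kJ
m_fuel = 0.738 g = 0.738/1000 kg = 0.000738 kg
Hc = 40.9864 / 0.000738 = 55537.13 kJ/kg


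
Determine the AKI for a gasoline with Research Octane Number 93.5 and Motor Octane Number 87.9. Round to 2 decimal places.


AKI = (RON + MON) / 2
AKI = (93.5 + 87.9) / 2
AKI = 181.4 / 2 = 90.70


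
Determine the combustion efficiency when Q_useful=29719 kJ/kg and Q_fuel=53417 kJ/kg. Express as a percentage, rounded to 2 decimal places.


Efficiency = (Q_useful / Q_fuel) * 100
Efficiency = (29719 / 53417) * 100
Efficiency = 0.5564 * 100 = 55.64%


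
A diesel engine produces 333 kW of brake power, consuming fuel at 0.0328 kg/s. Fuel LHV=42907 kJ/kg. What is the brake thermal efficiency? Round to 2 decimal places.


eta_BTE = (BP / (mf * LHV)) * 100
Denominator = 0.0328 * 42907 = 1407.3496 kW
eta_BTE = (333 / 1407.3496) * 100 = 23.66%


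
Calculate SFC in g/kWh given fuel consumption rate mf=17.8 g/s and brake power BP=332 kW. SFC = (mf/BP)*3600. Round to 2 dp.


SFC = (mf / BP) * 3600
Rate = 17.8 / 332 = 0.053614 g/(s*kW)
SFC = 0.053614 * 3600 = 193.01 g/kWh


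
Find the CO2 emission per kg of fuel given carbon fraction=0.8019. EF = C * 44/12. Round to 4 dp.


EF = C_frac * (M_CO2 / M_C)
EF = 0.8019 * (44/12)
EF = 0.8019 * 3.666667 = 2.9403 kg_CO2/kg_fuel


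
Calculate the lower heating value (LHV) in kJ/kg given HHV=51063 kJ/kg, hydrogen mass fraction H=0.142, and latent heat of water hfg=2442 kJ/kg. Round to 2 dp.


LHV = HHV - hfg * 9 * H
Water correction = 2442 * 9 * 0.142 = 3120.876 kJ/kg
LHV = 51063 - 3120.876 = 47942.12 kJ/kg


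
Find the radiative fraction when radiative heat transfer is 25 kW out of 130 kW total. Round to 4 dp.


f_rad = Q_rad / Q_total
f_rad = 25 / 130 = 0.1923


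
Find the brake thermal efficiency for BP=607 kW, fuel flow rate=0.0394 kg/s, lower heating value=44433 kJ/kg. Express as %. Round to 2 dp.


eta_BTE = (BP / (mf * LHV)) * 100
Denominator = 0.0394 * 44433 = 1750.6602 kW
eta_BTE = (607 / 1750.6602) * 100 = 34.67%


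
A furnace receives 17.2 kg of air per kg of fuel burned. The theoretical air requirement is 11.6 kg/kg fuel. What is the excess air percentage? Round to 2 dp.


Excess air = actual - stoichiometric = 17.2 - 11.6 = 5.60 kg/kg fuel
Excess air % = (excess / stoich) * 100 = (5.60 / 11.6) * 100 = 48.28%


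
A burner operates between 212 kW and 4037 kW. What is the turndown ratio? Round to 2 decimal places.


TDR = Q_max / Q_min
TDR = 4037 / 212 = 19.04


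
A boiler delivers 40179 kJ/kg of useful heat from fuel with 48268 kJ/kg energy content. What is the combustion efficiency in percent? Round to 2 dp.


Efficiency = (Q_useful / Q_fuel) * 100
Efficiency = (40179 / 48268) * 100
Efficiency = 0.8324 * 100 = 83.24%


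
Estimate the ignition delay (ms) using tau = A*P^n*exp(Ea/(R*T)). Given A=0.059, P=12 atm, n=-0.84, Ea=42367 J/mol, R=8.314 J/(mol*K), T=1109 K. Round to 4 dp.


tau = A * P^n * exp(Ea/(R*T))
P^n = 12^(-0.84) = 0.12401887
Ea/(R*T) = 42367/(8.314*1109) = 4.595007
exp(Ea/(R*T)) = 98.988796
tau = 0.059 * 0.12401887 * 98.988796 = 0.7243 ms


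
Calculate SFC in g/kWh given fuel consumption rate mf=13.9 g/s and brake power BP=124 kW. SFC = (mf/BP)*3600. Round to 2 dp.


SFC = (mf / BP) * 3600
Rate = 13.9 / 124 = 0.112097 g/(s*kW)
SFC = 0.112097 * 3600 = 403.55 g/kWh


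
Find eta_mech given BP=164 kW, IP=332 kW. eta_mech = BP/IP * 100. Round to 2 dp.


eta_mech = (BP / IP) * 100
Ratio = 164 / 332 = 0.4940
eta_mech = 0.4940 * 100 = 49.40%


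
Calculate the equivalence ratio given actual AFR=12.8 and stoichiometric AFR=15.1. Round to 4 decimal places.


phi = AFR_stoich / AFR_actual
phi = 15.1 / 12.8 = 1.1797


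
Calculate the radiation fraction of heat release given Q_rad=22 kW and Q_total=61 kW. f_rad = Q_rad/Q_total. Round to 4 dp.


f_rad = Q_rad / Q_total
f_rad = 22 / 61 = 0.3607


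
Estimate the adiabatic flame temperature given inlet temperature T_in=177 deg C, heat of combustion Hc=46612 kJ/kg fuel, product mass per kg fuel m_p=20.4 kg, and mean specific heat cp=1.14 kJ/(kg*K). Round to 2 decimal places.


T_ad = T_in + Hc / (m_p * cp)
Denominator = 20.4 * 1.14 = 23.2560
Temperature rise = 46612 / 23.2560 = 2004.30 K
T_ad = 177 + 2004.30 = 2181.30 deg C


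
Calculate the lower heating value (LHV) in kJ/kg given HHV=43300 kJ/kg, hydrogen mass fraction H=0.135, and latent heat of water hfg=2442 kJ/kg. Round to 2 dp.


LHV = HHV - hfg * 9 * H
Water correction = 2442 * 9 * 0.135 = 2967.030 kJ/kg
LHV = 43300 - 2967.030 = 40332.97 kJ/kg


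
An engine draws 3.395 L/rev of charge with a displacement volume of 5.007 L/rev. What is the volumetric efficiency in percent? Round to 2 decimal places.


eta_v = (V_actual / V_disp) * 100
Ratio = 3.395 / 5.007 = 0.6781
eta_v = 0.6781 * 100 = 67.81%


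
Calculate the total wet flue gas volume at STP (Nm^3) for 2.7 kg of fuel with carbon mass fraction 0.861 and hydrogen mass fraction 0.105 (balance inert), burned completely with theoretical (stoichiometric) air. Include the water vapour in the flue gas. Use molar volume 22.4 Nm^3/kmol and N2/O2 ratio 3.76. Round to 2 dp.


Per kg fuel: CO2 = (C/12 kmol)*22.4 = (0.861/12)*22.4 = 1.60720 Nm^3
Per kg fuel: H2O = (H/2 kmol)*22.4 = (0.105/2)*22.4 = 1.17600 Nm^3
O2 needed per kg fuel = C/12 + H/4 = 0.861/12 + 0.105/4 = 0.09800000 kmol
Per kg fuel: N2 = O2*3.76*22.4 = 0.09800000*3.76*22.4 = 8.25395 Nm^3
Total per kg = 1.60720 + 1.17600 + 8.25395 = 11.03715 Nm^3
Total = 11.03715 * 2.7 = 29.80 Nm^3


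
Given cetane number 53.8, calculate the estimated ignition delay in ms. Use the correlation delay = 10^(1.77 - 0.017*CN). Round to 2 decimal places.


delay = 10^(1.77 - 0.017*CN)
Exponent = 1.77 - 0.017*53.8 = 0.8554
delay = 10^0.8554 = 7.17 ms


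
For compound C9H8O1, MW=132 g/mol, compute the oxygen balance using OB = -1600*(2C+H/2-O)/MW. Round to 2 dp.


OB = -1600 * (2C + H/2 - O) / MW
Inner = 2*9 + 8/2 - 1 = 21.00
OB = -1600 * 21.00 / 132 = -254.55%


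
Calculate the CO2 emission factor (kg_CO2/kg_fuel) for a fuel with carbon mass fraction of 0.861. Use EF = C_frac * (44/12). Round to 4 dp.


EF = C_frac * (M_CO2 / M_C)
EF = 0.861 * (44/12)
EF = 0.861 * 3.666667 = 3.1570 kg_CO2/kg_fuel


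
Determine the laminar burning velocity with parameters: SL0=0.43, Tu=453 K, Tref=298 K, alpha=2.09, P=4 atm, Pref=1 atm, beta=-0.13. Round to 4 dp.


SL = SL0 * (Tu/Tref)^alpha * (P/Pref)^beta
T ratio = 453/298 = 1.52013423
(T ratio)^alpha = 1.52013423^2.09 = 2.399569
(P/Pref)^beta = 4^(-0.13) = 0.835088
SL = 0.43 * 2.399569 * 0.835088 = 0.8617 m/s


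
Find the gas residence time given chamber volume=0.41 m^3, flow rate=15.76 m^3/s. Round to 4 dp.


tau = V / Q_flow
tau = 0.41 / 15.76 = 0.0260 s


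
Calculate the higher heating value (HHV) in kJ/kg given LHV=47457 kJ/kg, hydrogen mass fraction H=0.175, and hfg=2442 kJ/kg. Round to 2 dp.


HHV = LHV + hfg * 9 * H
Water addition = 2442 * 9 * 0.175 = 3846.150 kJ/kg
HHV = 47457 + 3846.150 = 51303.15 kJ/kg


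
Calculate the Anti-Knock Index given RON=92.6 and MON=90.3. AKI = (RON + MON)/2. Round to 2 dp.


AKI = (RON + MON) / 2
AKI = (92.6 + 90.3) / 2
AKI = 182.9 / 2 = 91.45


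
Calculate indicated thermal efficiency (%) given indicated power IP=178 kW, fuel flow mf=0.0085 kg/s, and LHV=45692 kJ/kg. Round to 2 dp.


eta_ith = (IP / (mf * LHV)) * 100
Denominator = 0.0085 * 45692 = 388.3820 kW
eta_ith = (178 / 388.3820) * 100 = 45.83%


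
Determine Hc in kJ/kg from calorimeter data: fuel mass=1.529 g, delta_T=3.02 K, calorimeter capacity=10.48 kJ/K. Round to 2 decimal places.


Hc = C_cal * delta_T / m_fuel
Q_released = 10.48 * 3.02 = 31.6496 kJ
m_fuel = 1.529 g = 1.529/1000 kg = 0.001529 kg
Hc = 31.6496 / 0.001529 = 20699.54 kJ/kg


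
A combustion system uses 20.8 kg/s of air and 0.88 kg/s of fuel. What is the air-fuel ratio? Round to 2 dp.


AFR = m_air / m_fuel
AFR = 20.8 / 0.88 = 23.64


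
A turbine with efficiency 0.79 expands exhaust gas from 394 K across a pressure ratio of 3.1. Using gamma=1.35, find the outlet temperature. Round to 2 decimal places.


T_out = T_in * (1 - eta * (1 - PR^(-(gamma-1)/gamma)))
Exponent = -(1.35-1)/1.35 = -0.25925926
PR^exp = 3.1^(-0.25925926) = 0.74577862
Factor = 1 - 0.79*(1 - 0.74577862) = 0.79916511
T_out = 394 * 0.79916511 = 314.87 K


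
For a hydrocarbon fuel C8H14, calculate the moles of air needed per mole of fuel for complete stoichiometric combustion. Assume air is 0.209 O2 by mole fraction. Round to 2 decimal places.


Balanced combustion: C8H14 + 11.5 O2 -> 8 CO2 + 7 H2O
O2 needed = C + H/4 = 8 + 14/4 = 11.50 moles
Air moles = O2 / 0.209 = 11.50 / 0.209 = 55.02 moles air


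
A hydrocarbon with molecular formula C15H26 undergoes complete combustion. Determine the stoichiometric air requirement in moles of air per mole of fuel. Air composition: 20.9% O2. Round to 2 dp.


Balanced combustion: C15H26 + 21.5 O2 -> 15 CO2 + 13 H2O
O2 needed = C + H/4 = 15 + 26/4 = 21.50 moles
Air moles = O2 / 0.209 = 21.50 / 0.209 = 102.87 moles air


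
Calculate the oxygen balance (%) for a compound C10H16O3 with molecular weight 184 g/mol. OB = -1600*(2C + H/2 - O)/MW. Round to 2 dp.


OB = -1600 * (2C + H/2 - O) / MW
Inner = 2*10 + 16/2 - 3 = 25.00
OB = -1600 * 25.00 / 184 = -217.39%


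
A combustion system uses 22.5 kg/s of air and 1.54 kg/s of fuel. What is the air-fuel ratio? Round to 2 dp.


AFR = m_air / m_fuel
AFR = 22.5 / 1.54 = 14.61


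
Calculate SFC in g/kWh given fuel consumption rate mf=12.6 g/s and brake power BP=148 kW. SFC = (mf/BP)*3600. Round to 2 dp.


SFC = (mf / BP) * 3600
Rate = 12.6 / 148 = 0.085135 g/(s*kW)
SFC = 0.085135 * 3600 = 306.49 g/kWh


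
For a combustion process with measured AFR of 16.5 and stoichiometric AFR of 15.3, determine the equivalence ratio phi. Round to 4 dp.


phi = AFR_stoich / AFR_actual
phi = 15.3 / 16.5 = 0.9273


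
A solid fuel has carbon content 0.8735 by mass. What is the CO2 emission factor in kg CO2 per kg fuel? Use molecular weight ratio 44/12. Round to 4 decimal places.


EF = C_frac * (M_CO2 / M_C)
EF = 0.8735 * (44/12)
EF = 0.8735 * 3.666667 = 3.2028 kg_CO2/kg_fuel


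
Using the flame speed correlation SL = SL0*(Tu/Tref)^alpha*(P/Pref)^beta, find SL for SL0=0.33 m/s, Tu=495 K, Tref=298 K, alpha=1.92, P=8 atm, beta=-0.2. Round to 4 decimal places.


SL = SL0 * (Tu/Tref)^alpha * (P/Pref)^beta
T ratio = 495/298 = 1.66107383
(T ratio)^alpha = 1.66107383^1.92 = 2.649395
(P/Pref)^beta = 8^(-0.2) = 0.659754
SL = 0.33 * 2.649395 * 0.659754 = 0.5768 m/s


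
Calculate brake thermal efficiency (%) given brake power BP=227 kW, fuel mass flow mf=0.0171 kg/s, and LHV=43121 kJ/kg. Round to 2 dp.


eta_BTE = (BP / (mf * LHV)) * 100
Denominator = 0.0171 * 43121 = 737.3691 kW
eta_BTE = (227 / 737.3691) * 100 = 30.79%


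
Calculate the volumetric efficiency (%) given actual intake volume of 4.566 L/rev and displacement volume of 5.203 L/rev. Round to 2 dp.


eta_v = (V_actual / V_disp) * 100
Ratio = 4.566 / 5.203 = 0.8776
eta_v = 0.8776 * 100 = 87.76%


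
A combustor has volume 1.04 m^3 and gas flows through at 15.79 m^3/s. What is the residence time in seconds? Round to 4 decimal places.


tau = V / Q_flow
tau = 1.04 / 15.79 = 0.0659 s


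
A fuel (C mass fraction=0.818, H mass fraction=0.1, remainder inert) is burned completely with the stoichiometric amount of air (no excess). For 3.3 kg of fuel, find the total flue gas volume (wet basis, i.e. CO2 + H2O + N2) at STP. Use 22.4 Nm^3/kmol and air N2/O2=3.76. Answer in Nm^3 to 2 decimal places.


Per kg fuel: CO2 = (C/12 kmol)*22.4 = (0.818/12)*22.4 = 1.52693 Nm^3
Per kg fuel: H2O = (H/2 kmol)*22.4 = (0.1/2)*22.4 = 1.12000 Nm^3
O2 needed per kg fuel = C/12 + H/4 = 0.818/12 + 0.1/4 = 0.09316667 kmol
Per kg fuel: N2 = O2*3.76*22.4 = 0.09316667*3.76*22.4 = 7.84687 Nm^3
Total per kg = 1.52693 + 1.12000 + 7.84687 = 10.49380 Nm^3
Total = 10.49380 * 3.3 = 34.63 Nm^3


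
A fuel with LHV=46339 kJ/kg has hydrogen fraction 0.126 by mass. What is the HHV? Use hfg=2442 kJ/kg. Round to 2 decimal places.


HHV = LHV + hfg * 9 * H
Water addition = 2442 * 9 * 0.126 = 2769.228 kJ/kg
HHV = 46339 + 2769.228 = 49108.23 kJ/kg


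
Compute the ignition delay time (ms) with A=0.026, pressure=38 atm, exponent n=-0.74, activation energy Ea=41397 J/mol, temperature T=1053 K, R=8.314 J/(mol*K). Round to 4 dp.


tau = A * P^n * exp(Ea/(R*T))
P^n = 38^(-0.74) = 0.06775793
Ea/(R*T) = 41397/(8.314*1053) = 4.728577
exp(Ea/(R*T)) = 113.134473
tau = 0.026 * 0.06775793 * 113.134473 = 0.1993 ms


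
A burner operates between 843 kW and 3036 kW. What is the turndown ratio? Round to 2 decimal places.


TDR = Q_max / Q_min
TDR = 3036 / 843 = 3.60


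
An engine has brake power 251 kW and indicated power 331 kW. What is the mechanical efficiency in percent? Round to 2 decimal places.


eta_mech = (BP / IP) * 100
Ratio = 251 / 331 = 0.7583
eta_mech = 0.7583 * 100 = 75.83%


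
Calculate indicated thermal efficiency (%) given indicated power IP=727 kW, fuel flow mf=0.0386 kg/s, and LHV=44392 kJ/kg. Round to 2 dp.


eta_ith = (IP / (mf * LHV)) * 100
Denominator = 0.0386 * 44392 = 1713.5312 kW
eta_ith = (727 / 1713.5312) * 100 = 42.43%


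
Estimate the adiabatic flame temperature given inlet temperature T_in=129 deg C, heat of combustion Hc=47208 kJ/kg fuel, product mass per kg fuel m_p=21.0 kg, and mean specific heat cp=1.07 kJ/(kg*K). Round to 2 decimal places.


T_ad = T_in + Hc / (m_p * cp)
Denominator = 21.0 * 1.07 = 22.4700
Temperature rise = 47208 / 22.4700 = 2100.93 K
T_ad = 129 + 2100.93 = 2229.93 deg C


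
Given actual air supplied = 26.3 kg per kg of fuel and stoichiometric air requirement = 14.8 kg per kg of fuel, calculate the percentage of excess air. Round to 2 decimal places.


Excess air = actual - stoichiometric = 26.3 - 14.8 = 11.50 kg/kg fuel
Excess air % = (excess / stoich) * 100 = (11.50 / 14.8) * 100 = 77.70%


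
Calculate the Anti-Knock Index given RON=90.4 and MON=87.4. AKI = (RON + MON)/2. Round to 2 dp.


AKI = (RON + MON) / 2
AKI = (90.4 + 87.4) / 2
AKI = 177.8 / 2 = 88.90


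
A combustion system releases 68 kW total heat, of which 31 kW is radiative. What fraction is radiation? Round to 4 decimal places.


f_rad = Q_rad / Q_total
f_rad = 31 / 68 = 0.4559


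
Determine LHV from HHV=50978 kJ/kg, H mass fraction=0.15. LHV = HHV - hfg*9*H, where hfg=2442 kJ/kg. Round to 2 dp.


LHV = HHV - hfg * 9 * H
Water correction = 2442 * 9 * 0.15 = 3296.700 kJ/kg
LHV = 50978 - 3296.700 = 47681.30 kJ/kg


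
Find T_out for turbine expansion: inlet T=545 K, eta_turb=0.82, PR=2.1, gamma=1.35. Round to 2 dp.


T_out = T_in * (1 - eta * (1 - PR^(-(gamma-1)/gamma)))
Exponent = -(1.35-1)/1.35 = -0.25925926
PR^exp = 2.1^(-0.25925926) = 0.82501466
Factor = 1 - 0.82*(1 - 0.82501466) = 0.85651202
T_out = 545 * 0.85651202 = 466.80 K


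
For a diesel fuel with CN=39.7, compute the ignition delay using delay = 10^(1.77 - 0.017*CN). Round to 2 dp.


delay = 10^(1.77 - 0.017*CN)
Exponent = 1.77 - 0.017*39.7 = 1.0951
delay = 10^1.0951 = 12.45 ms


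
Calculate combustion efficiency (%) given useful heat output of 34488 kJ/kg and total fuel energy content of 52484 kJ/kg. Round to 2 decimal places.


Efficiency = (Q_useful / Q_fuel) * 100
Efficiency = (34488 / 52484) * 100
Efficiency = 0.6571 * 100 = 65.71%


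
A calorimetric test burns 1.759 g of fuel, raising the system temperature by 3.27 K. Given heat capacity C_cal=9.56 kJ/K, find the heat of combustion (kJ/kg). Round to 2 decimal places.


Hc = C_cal * delta_T / m_fuel
Q_released = 9.56 * 3.27 = 31.2612 kJ
m_fuel = 1.759 g = 1.759/1000 kg = 0.001759 kg
Hc = 31.2612 / 0.001759 = 17772.14 kJ/kg


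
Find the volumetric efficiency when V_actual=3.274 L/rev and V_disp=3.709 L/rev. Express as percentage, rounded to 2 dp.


eta_v = (V_actual / V_disp) * 100
Ratio = 3.274 / 3.709 = 0.8827
eta_v = 0.8827 * 100 = 88.27%


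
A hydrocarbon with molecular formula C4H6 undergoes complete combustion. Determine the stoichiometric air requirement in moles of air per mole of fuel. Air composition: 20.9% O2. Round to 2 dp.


Balanced combustion: C4H6 + 5.5 O2 -> 4 CO2 + 3 H2O
O2 needed = C + H/4 = 4 + 6/4 = 5.50 moles
Air moles = O2 / 0.209 = 5.50 / 0.209 = 26.32 moles air


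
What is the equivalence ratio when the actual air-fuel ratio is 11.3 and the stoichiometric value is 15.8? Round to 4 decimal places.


phi = AFR_stoich / AFR_actual
phi = 15.8 / 11.3 = 1.3982


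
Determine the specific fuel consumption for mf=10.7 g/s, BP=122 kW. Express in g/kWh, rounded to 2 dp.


SFC = (mf / BP) * 3600
Rate = 10.7 / 122 = 0.087705 g/(s*kW)
SFC = 0.087705 * 3600 = 315.74 g/kWh


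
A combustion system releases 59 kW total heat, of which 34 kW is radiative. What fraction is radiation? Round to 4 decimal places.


f_rad = Q_rad / Q_total
f_rad = 34 / 59 = 0.5763


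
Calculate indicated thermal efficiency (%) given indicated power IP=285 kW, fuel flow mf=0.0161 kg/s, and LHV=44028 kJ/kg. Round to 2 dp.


eta_ith = (IP / (mf * LHV)) * 100
Denominator = 0.0161 * 44028 = 708.8508 kW
eta_ith = (285 / 708.8508) * 100 = 40.21%


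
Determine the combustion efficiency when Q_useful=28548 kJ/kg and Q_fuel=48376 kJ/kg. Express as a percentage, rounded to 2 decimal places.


Efficiency = (Q_useful / Q_fuel) * 100
Efficiency = (28548 / 48376) * 100
Efficiency = 0.5901 * 100 = 59.01%


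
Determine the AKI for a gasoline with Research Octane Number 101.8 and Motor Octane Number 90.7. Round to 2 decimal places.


AKI = (RON + MON) / 2
AKI = (101.8 + 90.7) / 2
AKI = 192.5 / 2 = 96.25


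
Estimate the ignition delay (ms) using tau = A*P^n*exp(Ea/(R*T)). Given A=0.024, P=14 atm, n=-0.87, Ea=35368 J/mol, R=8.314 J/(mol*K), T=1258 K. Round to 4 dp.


tau = A * P^n * exp(Ea/(R*T))
P^n = 14^(-0.87) = 0.10066271
Ea/(R*T) = 35368/(8.314*1258) = 3.381581
exp(Ea/(R*T)) = 29.417254
tau = 0.024 * 0.10066271 * 29.417254 = 0.0711 ms


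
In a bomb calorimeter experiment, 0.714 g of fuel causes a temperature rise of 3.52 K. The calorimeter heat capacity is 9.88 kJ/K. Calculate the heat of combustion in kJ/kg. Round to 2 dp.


Hc = C_cal * delta_T / m_fuel
Q_released = 9.88 * 3.52 = 34.7776 kJ
m_fuel = 0.714 g = 0.714/1000 kg = 0.000714 kg
Hc = 34.7776 / 0.000714 = 48708.12 kJ/kg


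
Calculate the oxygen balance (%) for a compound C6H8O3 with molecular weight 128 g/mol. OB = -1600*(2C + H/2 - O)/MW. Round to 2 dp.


OB = -1600 * (2C + H/2 - O) / MW
Inner = 2*6 + 8/2 - 3 = 13.00
OB = -1600 * 13.00 / 128 = -162.50%


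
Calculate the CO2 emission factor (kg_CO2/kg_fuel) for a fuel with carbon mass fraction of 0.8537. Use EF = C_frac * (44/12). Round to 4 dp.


EF = C_frac * (M_CO2 / M_C)
EF = 0.8537 * (44/12)
EF = 0.8537 * 3.666667 = 3.1302 kg_CO2/kg_fuel


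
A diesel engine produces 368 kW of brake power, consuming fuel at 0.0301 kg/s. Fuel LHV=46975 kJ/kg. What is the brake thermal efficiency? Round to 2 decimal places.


eta_BTE = (BP / (mf * LHV)) * 100
Denominator = 0.0301 * 46975 = 1413.9475 kW
eta_BTE = (368 / 1413.9475) * 100 = 26.03%


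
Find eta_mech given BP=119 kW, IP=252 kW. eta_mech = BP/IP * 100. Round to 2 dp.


eta_mech = (BP / IP) * 100
Ratio = 119 / 252 = 0.4722
eta_mech = 0.4722 * 100 = 47.22%


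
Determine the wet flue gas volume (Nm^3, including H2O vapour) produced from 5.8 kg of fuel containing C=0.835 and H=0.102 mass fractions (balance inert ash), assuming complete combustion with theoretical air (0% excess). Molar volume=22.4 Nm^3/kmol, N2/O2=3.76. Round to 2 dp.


Per kg fuel: CO2 = (C/12 kmol)*22.4 = (0.835/12)*22.4 = 1.55867 Nm^3
Per kg fuel: H2O = (H/2 kmol)*22.4 = (0.102/2)*22.4 = 1.14240 Nm^3
O2 needed per kg fuel = C/12 + H/4 = 0.835/12 + 0.102/4 = 0.09508333 kmol
Per kg fuel: N2 = O2*3.76*22.4 = 0.09508333*3.76*22.4 = 8.00830 Nm^3
Total per kg = 1.55867 + 1.14240 + 8.00830 = 10.70937 Nm^3
Total = 10.70937 * 5.8 = 62.11 Nm^3


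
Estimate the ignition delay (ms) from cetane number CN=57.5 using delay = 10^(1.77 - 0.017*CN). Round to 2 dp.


delay = 10^(1.77 - 0.017*CN)
Exponent = 1.77 - 0.017*57.5 = 0.7925
delay = 10^0.7925 = 6.20 ms


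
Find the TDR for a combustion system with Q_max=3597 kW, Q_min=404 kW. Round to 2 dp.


TDR = Q_max / Q_min
TDR = 3597 / 404 = 8.90


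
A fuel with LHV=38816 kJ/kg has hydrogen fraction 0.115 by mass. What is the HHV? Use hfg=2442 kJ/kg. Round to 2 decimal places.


HHV = LHV + hfg * 9 * H
Water addition = 2442 * 9 * 0.115 = 2527.470 kJ/kg
HHV = 38816 + 2527.470 = 41343.47 kJ/kg


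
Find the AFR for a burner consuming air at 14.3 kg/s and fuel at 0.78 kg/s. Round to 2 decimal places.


AFR = m_air / m_fuel
AFR = 14.3 / 0.78 = 18.33


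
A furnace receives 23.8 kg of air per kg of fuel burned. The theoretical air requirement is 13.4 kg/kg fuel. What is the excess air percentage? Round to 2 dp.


Excess air = actual - stoichiometric = 23.8 - 13.4 = 10.40 kg/kg fuel
Excess air % = (excess / stoich) * 100 = (10.40 / 13.4) * 100 = 77.61%


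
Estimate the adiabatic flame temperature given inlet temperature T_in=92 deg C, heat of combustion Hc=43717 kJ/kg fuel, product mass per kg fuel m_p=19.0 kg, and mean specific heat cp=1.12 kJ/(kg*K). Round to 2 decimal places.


T_ad = T_in + Hc / (m_p * cp)
Denominator = 19.0 * 1.12 = 21.2800
Temperature rise = 43717 / 21.2800 = 2054.37 K
T_ad = 92 + 2054.37 = 2146.37 deg C


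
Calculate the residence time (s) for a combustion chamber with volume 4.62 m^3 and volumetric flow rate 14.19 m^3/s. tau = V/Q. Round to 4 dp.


tau = V / Q_flow
tau = 4.62 / 14.19 = 0.3256 s
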